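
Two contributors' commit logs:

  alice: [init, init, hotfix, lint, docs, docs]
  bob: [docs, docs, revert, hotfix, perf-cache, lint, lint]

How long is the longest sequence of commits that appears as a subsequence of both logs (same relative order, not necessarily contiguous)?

2

Match hotfix (alice #3, bob #4), then lint (alice #4, bob #7) — 2 commits in the same relative order in both. Since dp[6][7] = 2, nothing longer is possible.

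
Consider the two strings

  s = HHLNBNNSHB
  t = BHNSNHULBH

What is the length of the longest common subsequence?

5

Taking H [1,2], H [2,6], L [3,8], B [5,9], H [9,10] gives a common subsequence of length 5. Since dp[10][10] = 5, nothing longer is possible.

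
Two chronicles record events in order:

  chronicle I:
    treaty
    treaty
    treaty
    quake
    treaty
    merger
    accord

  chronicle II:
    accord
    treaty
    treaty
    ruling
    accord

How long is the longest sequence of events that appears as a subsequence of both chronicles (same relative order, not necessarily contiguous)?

3

Pick treaty [1,2] → treaty [2,3] → accord [7,5]; all 3 events appear in both, in order. dp[7][5] = 3 confirms this is the maximum.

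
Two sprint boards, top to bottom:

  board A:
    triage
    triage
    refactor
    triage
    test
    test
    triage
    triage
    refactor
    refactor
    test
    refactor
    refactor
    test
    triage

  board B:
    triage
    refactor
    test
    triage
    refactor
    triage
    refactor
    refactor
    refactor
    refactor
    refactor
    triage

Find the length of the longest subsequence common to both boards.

Pick triage at board A[2]=board B[1], then refactor at board A[3]=board B[2], then test at board A[6]=board B[3], then triage at board A[7]=board B[4], then triage at board A[8]=board B[6], then refactor at board A[9]=board B[8], then refactor at board A[10]=board B[9], then refactor at board A[12]=board B[10], then refactor at board A[13]=board B[11], then triage at board A[15]=board B[12]; all 10 tasks appear in both, in order, and the DP table's final entry dp[15][12] is also 10, so no common subsequence is longer.

10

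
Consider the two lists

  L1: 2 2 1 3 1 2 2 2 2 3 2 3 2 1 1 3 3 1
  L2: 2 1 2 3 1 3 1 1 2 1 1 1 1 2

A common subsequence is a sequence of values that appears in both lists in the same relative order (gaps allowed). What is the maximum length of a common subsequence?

9

One common subsequence of length 9: 2 at L1[1]=L2[1], then 2 at L1[2]=L2[3], then 1 at L1[3]=L2[5], then 3 at L1[4]=L2[6], then 1 at L1[5]=L2[8], then 2 at L1[6]=L2[9], then 1 at L1[14]=L2[11], then 1 at L1[15]=L2[12], then 1 at L1[18]=L2[13], and the DP table's final entry dp[18][14] is also 9, so no common subsequence is longer.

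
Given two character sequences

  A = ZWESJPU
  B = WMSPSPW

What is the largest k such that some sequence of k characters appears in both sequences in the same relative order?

Taking W at A[2]=B[1], then S at A[4]=B[5], then P at A[6]=B[6] gives a common subsequence of length 3. dp[7][7] = 3 confirms this is the maximum.

3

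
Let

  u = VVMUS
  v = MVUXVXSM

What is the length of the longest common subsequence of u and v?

Pick V [1,2]; then V [2,5]; then M [3,8]; all 3 characters appear in both, in order. dp[5][8] = 3 confirms this is the maximum.

3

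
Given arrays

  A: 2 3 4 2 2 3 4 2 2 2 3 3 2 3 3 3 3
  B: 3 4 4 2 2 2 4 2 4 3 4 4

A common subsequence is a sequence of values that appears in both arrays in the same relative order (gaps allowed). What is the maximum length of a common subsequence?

Match 3 at A[2]=B[1]; then 4 at A[3]=B[2]; then 4 at A[7]=B[3]; then 2 at A[8]=B[4]; then 2 at A[9]=B[5]; then 2 at A[10]=B[6]; then 2 at A[13]=B[8]; then 3 at A[14]=B[10] — 8 values in the same relative order in both, and the DP table's final entry dp[17][12] is also 8, so no common subsequence is longer.

8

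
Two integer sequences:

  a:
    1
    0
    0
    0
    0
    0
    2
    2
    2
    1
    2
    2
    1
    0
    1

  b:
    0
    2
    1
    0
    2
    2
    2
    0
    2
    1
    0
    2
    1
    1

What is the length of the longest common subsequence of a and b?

9

One common subsequence of length 9: 1 (a #1, b #3) → 0 (a #2, b #4) → 2 (a #7, b #6) → 2 (a #8, b #7) → 2 (a #9, b #9) → 1 (a #10, b #10) → 2 (a #12, b #12) → 1 (a #13, b #13) → 1 (a #15, b #14), and the DP table's final entry dp[15][14] is also 9, so no common subsequence is longer.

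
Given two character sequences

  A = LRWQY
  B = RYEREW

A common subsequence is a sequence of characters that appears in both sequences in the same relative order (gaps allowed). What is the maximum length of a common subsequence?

2

One common subsequence of length 2: R (A #2, B #4), then W (A #3, B #6). The LCS DP gives dp[5][6] = 2, so this is optimal.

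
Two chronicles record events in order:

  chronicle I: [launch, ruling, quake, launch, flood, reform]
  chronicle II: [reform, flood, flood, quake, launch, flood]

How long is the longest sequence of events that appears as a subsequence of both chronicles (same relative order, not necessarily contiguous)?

3

One common subsequence of length 3: quake at chronicle I[3]=chronicle II[4]; then launch at chronicle I[4]=chronicle II[5]; then flood at chronicle I[5]=chronicle II[6]. The LCS DP gives dp[6][6] = 3, so this is optimal.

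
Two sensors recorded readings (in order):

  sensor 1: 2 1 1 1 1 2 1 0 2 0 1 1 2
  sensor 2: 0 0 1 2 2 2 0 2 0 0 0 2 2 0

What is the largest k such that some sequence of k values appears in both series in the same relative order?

Taking 2 at sensor 1[1]=sensor 2[5] → 2 at sensor 1[6]=sensor 2[6] → 0 at sensor 1[8]=sensor 2[7] → 2 at sensor 1[9]=sensor 2[8] → 0 at sensor 1[10]=sensor 2[11] → 2 at sensor 1[13]=sensor 2[13] gives a common subsequence of length 6, and the DP table's final entry dp[13][14] is also 6, so no common subsequence is longer.

6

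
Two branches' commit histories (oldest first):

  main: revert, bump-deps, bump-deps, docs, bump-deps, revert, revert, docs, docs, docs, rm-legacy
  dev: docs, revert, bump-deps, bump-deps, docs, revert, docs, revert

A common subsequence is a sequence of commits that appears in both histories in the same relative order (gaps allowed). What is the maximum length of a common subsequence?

6

Pick revert at main[1]=dev[2] → bump-deps at main[2]=dev[3] → bump-deps at main[3]=dev[4] → docs at main[4]=dev[5] → revert at main[6]=dev[6] → revert at main[7]=dev[8]; all 6 commits appear in both, in order. dp[11][8] = 6 confirms this is the maximum.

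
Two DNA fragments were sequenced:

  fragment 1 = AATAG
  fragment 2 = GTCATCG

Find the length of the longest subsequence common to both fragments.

Pick A (fragment 1 #2, fragment 2 #4), T (fragment 1 #3, fragment 2 #5), G (fragment 1 #5, fragment 2 #7); all 3 bases appear in both, in order. Since dp[5][7] = 3, nothing longer is possible.

3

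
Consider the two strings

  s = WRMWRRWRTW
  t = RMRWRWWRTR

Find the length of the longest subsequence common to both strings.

7

Pick R (s #2, t #1); then M (s #3, t #2); then W (s #4, t #4); then R (s #5, t #5); then W (s #7, t #7); then R (s #8, t #8); then T (s #9, t #9); all 7 characters appear in both, in order. Since dp[10][10] = 7, nothing longer is possible.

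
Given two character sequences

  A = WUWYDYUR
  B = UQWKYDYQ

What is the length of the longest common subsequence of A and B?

5

Pick U at A[2]=B[1], then W at A[3]=B[3], then Y at A[4]=B[5], then D at A[5]=B[6], then Y at A[6]=B[7]; all 5 characters appear in both, in order. dp[8][8] = 5 confirms this is the maximum.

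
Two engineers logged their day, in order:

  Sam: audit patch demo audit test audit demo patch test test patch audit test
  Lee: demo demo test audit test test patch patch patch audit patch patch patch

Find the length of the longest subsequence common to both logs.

7

Match demo [3,2] → test [5,3] → audit [6,4] → test [9,5] → test [10,6] → patch [11,9] → audit [12,10] — 7 tasks in the same relative order in both. Since dp[13][13] = 7, nothing longer is possible.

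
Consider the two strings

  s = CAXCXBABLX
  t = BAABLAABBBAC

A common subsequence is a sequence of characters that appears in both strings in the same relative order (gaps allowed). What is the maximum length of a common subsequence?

Match A (s #2, t #3), B (s #6, t #4), A (s #7, t #7), B (s #8, t #10) — 4 characters in the same relative order in both. Since dp[10][12] = 4, nothing longer is possible.

4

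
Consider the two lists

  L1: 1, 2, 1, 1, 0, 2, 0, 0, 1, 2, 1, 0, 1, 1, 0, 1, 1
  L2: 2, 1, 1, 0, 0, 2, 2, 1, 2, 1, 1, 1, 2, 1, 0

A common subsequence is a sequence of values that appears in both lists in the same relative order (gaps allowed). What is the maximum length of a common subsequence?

11

Pick 2 [2,1] → 1 [3,2] → 1 [4,3] → 0 [5,5] → 2 [6,7] → 1 [9,8] → 2 [10,9] → 1 [11,11] → 1 [13,12] → 1 [14,14] → 0 [15,15]; all 11 values appear in both, in order, and the DP table's final entry dp[17][15] is also 11, so no common subsequence is longer.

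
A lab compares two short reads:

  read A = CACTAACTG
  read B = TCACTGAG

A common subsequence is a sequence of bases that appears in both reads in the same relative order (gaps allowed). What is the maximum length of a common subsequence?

6

Taking C at read A[1]=read B[2]; then A at read A[2]=read B[3]; then C at read A[3]=read B[4]; then T at read A[4]=read B[5]; then A at read A[6]=read B[7]; then G at read A[9]=read B[8] gives a common subsequence of length 6. The LCS DP gives dp[9][8] = 6, so this is optimal.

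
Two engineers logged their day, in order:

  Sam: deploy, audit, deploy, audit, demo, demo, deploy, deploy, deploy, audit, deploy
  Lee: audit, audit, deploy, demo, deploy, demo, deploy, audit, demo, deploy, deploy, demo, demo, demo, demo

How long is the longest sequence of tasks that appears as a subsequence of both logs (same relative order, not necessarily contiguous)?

One common subsequence of length 7: audit at Sam[2]=Lee[2] → deploy at Sam[3]=Lee[3] → demo at Sam[5]=Lee[4] → demo at Sam[6]=Lee[6] → deploy at Sam[7]=Lee[7] → deploy at Sam[8]=Lee[10] → deploy at Sam[9]=Lee[11]. The LCS DP gives dp[11][15] = 7, so this is optimal.

7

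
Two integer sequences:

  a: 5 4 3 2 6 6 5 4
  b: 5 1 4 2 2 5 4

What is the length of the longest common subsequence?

5

Taking 5 [1,1], then 4 [2,3], then 2 [4,5], then 5 [7,6], then 4 [8,7] gives a common subsequence of length 5. The LCS DP gives dp[8][7] = 5, so this is optimal.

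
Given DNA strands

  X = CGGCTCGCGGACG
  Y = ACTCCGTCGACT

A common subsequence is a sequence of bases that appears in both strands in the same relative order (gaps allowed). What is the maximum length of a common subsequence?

Pick C (X #1, Y #2), then C (X #4, Y #4), then C (X #6, Y #5), then G (X #7, Y #6), then C (X #8, Y #8), then G (X #10, Y #9), then A (X #11, Y #10), then C (X #12, Y #11); all 8 bases appear in both, in order. dp[13][12] = 8 confirms this is the maximum.

8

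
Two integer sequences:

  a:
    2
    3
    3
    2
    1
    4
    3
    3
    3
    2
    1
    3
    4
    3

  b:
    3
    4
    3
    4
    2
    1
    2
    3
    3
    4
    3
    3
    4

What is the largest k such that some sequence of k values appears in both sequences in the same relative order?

One common subsequence of length 9: 3 [2,1]; then 3 [3,3]; then 2 [4,5]; then 1 [5,6]; then 3 [7,8]; then 3 [8,9]; then 3 [9,11]; then 3 [12,12]; then 4 [13,13]. dp[14][13] = 9 confirms this is the maximum.

9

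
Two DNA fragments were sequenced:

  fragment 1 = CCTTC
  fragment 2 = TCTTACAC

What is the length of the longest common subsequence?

4

Match C (fragment 1 #2, fragment 2 #2); then T (fragment 1 #3, fragment 2 #3); then T (fragment 1 #4, fragment 2 #4); then C (fragment 1 #5, fragment 2 #8) — 4 bases in the same relative order in both, and the DP table's final entry dp[5][8] is also 4, so no common subsequence is longer.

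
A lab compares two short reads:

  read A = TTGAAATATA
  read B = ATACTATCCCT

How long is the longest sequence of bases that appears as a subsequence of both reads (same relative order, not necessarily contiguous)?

5

One common subsequence of length 5: T at read A[1]=read B[2], T at read A[2]=read B[5], A at read A[6]=read B[6], T at read A[7]=read B[7], T at read A[9]=read B[11]. The LCS DP gives dp[10][11] = 5, so this is optimal.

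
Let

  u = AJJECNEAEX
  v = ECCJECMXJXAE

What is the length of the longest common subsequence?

5

One common subsequence of length 5: J (u #3, v #4) → E (u #4, v #5) → C (u #5, v #6) → A (u #8, v #11) → E (u #9, v #12). Since dp[10][12] = 5, nothing longer is possible.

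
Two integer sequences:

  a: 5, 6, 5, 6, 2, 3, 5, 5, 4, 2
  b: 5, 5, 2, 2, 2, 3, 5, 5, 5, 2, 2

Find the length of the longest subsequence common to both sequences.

7

Let dp[i][j] be the LCS length of the first i values of a and the first j values of b. dp[i][j] = dp[i-1][j-1]+1 when the i-th and j-th values match, else max(dp[i-1][j], dp[i][j-1]).
    ·  5  5  2  2  2  3  5  5  5  2  2
 ·  0  0  0  0  0  0  0  0  0  0  0  0
 5  0  1  1  1  1  1  1  1  1  1  1  1
 6  0  1  1  1  1  1  1  1  1  1  1  1
 5  0  1  2  2  2  2  2  2  2  2  2  2
 6  0  1  2  2  2  2  2  2  2  2  2  2
 2  0  1  2  3  3  3  3  3  3  3  3  3
 3  0  1  2  3  3  3  4  4  4  4  4  4
 5  0  1  2  3  3  3  4  5  5  5  5  5
 5  0  1  2  3  3  3  4  5  6  6  6  6
 4  0  1  2  3  3  3  4  5  6  6  6  6
 2  0  1  2  3  4  4  4  5  6  6  7  7
dp[10][11] = 7. One LCS (by backtracking along matches): 5, 5, 2, 3, 5, 5, 2.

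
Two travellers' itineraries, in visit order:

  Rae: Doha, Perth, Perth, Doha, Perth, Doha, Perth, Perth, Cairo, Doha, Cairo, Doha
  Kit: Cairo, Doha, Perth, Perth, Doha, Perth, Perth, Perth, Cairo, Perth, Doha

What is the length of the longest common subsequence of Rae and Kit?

One common subsequence of length 9: Doha at Rae[1]=Kit[2]; then Perth at Rae[2]=Kit[3]; then Perth at Rae[3]=Kit[4]; then Doha at Rae[4]=Kit[5]; then Perth at Rae[5]=Kit[6]; then Perth at Rae[7]=Kit[7]; then Perth at Rae[8]=Kit[8]; then Cairo at Rae[9]=Kit[9]; then Doha at Rae[12]=Kit[11]. dp[12][11] = 9 confirms this is the maximum.

9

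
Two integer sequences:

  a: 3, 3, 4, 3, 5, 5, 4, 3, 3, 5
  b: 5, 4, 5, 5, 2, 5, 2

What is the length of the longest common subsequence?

Match 4 (a #3, b #2), 5 (a #5, b #3), 5 (a #6, b #4), 5 (a #10, b #6) — 4 values in the same relative order in both. Since dp[10][7] = 4, nothing longer is possible.

4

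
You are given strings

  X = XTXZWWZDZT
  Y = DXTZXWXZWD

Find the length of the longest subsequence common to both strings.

Match X at X[1]=Y[2]; then T at X[2]=Y[3]; then X at X[3]=Y[7]; then Z at X[4]=Y[8]; then W at X[6]=Y[9]; then D at X[8]=Y[10] — 6 characters in the same relative order in both. Since dp[10][10] = 6, nothing longer is possible.

6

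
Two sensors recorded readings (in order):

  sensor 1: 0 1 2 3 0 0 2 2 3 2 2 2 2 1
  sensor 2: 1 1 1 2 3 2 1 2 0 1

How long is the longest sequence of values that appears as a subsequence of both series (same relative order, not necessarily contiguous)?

6

Let dp[i][j] be the LCS length of the first i values of sensor 1 and the first j values of sensor 2. dp[i][j] = dp[i-1][j-1]+1 when the i-th and j-th values match, else max(dp[i-1][j], dp[i][j-1]).
    ·  1  1  1  2  3  2  1  2  0  1
 ·  0  0  0  0  0  0  0  0  0  0  0
 0  0  0  0  0  0  0  0  0  0  1  1
 1  0  1  1  1  1  1  1  1  1  1  2
 2  0  1  1  1  2  2  2  2  2  2  2
 3  0  1  1  1  2  3  3  3  3  3  3
 0  0  1  1  1  2  3  3  3  3  4  4
 0  0  1  1  1  2  3  3  3  3  4  4
 2  0  1  1  1  2  3  4  4  4  4  4
 2  0  1  1  1  2  3  4  4  5  5  5
 3  0  1  1  1  2  3  4  4  5  5  5
 2  0  1  1  1  2  3  4  4  5  5  5
 2  0  1  1  1  2  3  4  4  5  5  5
 2  0  1  1  1  2  3  4  4  5  5  5
 2  0  1  1  1  2  3  4  4  5  5  5
 1  0  1  2  2  2  3  4  5  5  5  6
dp[14][10] = 6. One LCS (by backtracking along matches): 1, 2, 3, 2, 2, 1.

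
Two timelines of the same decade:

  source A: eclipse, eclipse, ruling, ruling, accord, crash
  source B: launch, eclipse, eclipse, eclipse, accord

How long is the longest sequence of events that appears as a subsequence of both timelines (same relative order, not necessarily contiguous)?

3

One common subsequence of length 3: eclipse (source A #1, source B #3), then eclipse (source A #2, source B #4), then accord (source A #5, source B #5). Since dp[6][5] = 3, nothing longer is possible.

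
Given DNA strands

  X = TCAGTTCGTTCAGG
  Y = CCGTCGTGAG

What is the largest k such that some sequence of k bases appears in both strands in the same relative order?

8

One common subsequence of length 8: C (X #2, Y #2), G (X #4, Y #3), T (X #6, Y #4), C (X #7, Y #5), G (X #8, Y #6), T (X #9, Y #7), A (X #12, Y #9), G (X #14, Y #10). Since dp[14][10] = 8, nothing longer is possible.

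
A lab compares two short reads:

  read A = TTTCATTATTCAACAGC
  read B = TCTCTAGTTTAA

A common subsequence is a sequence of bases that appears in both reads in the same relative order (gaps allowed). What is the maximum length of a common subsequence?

9

Match T (read A #1, read B #1) → T (read A #2, read B #3) → T (read A #3, read B #5) → A (read A #5, read B #6) → T (read A #7, read B #8) → T (read A #9, read B #9) → T (read A #10, read B #10) → A (read A #13, read B #11) → A (read A #15, read B #12) — 9 bases in the same relative order in both. Since dp[17][12] = 9, nothing longer is possible.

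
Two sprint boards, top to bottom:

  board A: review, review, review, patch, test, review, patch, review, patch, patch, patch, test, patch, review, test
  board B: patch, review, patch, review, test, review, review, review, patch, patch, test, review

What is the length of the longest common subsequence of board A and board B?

One common subsequence of length 9: review (board A #1, board B #2) → review (board A #2, board B #4) → review (board A #3, board B #6) → review (board A #6, board B #7) → review (board A #8, board B #8) → patch (board A #10, board B #9) → patch (board A #11, board B #10) → test (board A #12, board B #11) → review (board A #14, board B #12), and the DP table's final entry dp[15][12] is also 9, so no common subsequence is longer.

9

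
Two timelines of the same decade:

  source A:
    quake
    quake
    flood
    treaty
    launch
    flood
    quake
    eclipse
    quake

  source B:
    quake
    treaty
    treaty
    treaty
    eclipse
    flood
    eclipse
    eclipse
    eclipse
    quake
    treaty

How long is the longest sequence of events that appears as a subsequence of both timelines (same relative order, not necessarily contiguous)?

One common subsequence of length 5: quake [1,1], treaty [4,4], flood [6,6], eclipse [8,9], quake [9,10]. The LCS DP gives dp[9][11] = 5, so this is optimal.

5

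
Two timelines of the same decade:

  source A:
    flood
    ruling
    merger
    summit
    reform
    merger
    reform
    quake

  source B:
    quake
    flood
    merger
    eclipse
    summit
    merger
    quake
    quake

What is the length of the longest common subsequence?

One common subsequence of length 5: flood [1,2], then merger [3,3], then summit [4,5], then merger [6,6], then quake [8,8], and the DP table's final entry dp[8][8] is also 5, so no common subsequence is longer.

5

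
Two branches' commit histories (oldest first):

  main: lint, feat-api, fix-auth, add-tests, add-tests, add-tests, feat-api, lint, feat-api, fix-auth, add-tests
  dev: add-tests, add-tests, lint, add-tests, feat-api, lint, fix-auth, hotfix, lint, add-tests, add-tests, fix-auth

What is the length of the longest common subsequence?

Match add-tests at main[4]=dev[1] → add-tests at main[5]=dev[2] → add-tests at main[6]=dev[4] → feat-api at main[7]=dev[5] → lint at main[8]=dev[6] → fix-auth at main[10]=dev[7] → add-tests at main[11]=dev[11] — 7 commits in the same relative order in both. dp[11][12] = 7 confirms this is the maximum.

7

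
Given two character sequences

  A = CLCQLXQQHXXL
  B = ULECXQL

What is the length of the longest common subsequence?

5

Let dp[i][j] be the LCS length of the first i characters of A and the first j characters of B. dp[i][j] = dp[i-1][j-1]+1 when the i-th and j-th characters match, else max(dp[i-1][j], dp[i][j-1]).
    ·  U  L  E  C  X  Q  L
 ·  0  0  0  0  0  0  0  0
 C  0  0  0  0  1  1  1  1
 L  0  0  1  1  1  1  1  2
 C  0  0  1  1  2  2  2  2
 Q  0  0  1  1  2  2  3  3
 L  0  0  1  1  2  2  3  4
 X  0  0  1  1  2  3  3  4
 Q  0  0  1  1  2  3  4  4
 Q  0  0  1  1  2  3  4  4
 H  0  0  1  1  2  3  4  4
 X  0  0  1  1  2  3  4  4
 X  0  0  1  1  2  3  4  4
 L  0  0  1  1  2  3  4  5
dp[12][7] = 5. One LCS (by backtracking along matches): LCXQL.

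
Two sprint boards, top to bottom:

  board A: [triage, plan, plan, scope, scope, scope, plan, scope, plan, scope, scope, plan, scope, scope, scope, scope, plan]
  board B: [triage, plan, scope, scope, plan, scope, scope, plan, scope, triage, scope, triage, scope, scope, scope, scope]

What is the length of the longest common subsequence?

13

Match triage at board A[1]=board B[1] → plan at board A[3]=board B[2] → scope at board A[4]=board B[3] → scope at board A[5]=board B[4] → scope at board A[6]=board B[6] → scope at board A[8]=board B[7] → plan at board A[9]=board B[8] → scope at board A[10]=board B[9] → scope at board A[11]=board B[11] → scope at board A[13]=board B[13] → scope at board A[14]=board B[14] → scope at board A[15]=board B[15] → scope at board A[16]=board B[16] — 13 tasks in the same relative order in both, and the DP table's final entry dp[17][16] is also 13, so no common subsequence is longer.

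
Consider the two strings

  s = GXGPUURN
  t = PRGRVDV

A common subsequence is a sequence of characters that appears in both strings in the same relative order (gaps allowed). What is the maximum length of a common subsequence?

2

Pick G [3,3] → R [7,4]; all 2 characters appear in both, in order. Since dp[8][7] = 2, nothing longer is possible.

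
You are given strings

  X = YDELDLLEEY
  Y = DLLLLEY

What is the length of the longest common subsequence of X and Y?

Let dp[i][j] be the LCS length of the first i characters of X and the first j characters of Y. dp[i][j] = dp[i-1][j-1]+1 when the i-th and j-th characters match, else max(dp[i-1][j], dp[i][j-1]).
    ·  D  L  L  L  L  E  Y
 ·  0  0  0  0  0  0  0  0
 Y  0  0  0  0  0  0  0  1
 D  0  1  1  1  1  1  1  1
 E  0  1  1  1  1  1  2  2
 L  0  1  2  2  2  2  2  2
 D  0  1  2  2  2  2  2  2
 L  0  1  2  3  3  3  3  3
 L  0  1  2  3  4  4  4  4
 E  0  1  2  3  4  4  5  5
 E  0  1  2  3  4  4  5  5
 Y  0  1  2  3  4  4  5  6
dp[10][7] = 6. One LCS (by backtracking along matches): DLLLEY.

6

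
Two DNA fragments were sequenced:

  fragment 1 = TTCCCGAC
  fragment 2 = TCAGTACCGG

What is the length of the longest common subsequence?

5

Pick T [1,1], then T [2,5], then C [3,7], then C [4,8], then G [6,10]; all 5 bases appear in both, in order. The LCS DP gives dp[8][10] = 5, so this is optimal.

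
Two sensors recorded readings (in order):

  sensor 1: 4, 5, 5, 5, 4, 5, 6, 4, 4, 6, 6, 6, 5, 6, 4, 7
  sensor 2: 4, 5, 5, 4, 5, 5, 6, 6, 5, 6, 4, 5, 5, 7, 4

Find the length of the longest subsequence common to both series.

Match 4 [1,1]; then 5 [2,2]; then 5 [3,3]; then 5 [4,5]; then 5 [6,6]; then 6 [11,7]; then 6 [12,8]; then 5 [13,9]; then 6 [14,10]; then 4 [15,11]; then 7 [16,14] — 11 values in the same relative order in both. dp[16][15] = 11 confirms this is the maximum.

11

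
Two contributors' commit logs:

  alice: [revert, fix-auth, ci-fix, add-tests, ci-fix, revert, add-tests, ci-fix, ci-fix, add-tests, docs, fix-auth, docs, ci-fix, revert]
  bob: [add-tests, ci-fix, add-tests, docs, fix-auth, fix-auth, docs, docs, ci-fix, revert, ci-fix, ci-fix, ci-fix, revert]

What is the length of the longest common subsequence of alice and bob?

One common subsequence of length 8: ci-fix [3,2]; then add-tests [4,3]; then ci-fix [5,9]; then revert [6,10]; then ci-fix [8,11]; then ci-fix [9,12]; then ci-fix [14,13]; then revert [15,14]. Since dp[15][14] = 8, nothing longer is possible.

8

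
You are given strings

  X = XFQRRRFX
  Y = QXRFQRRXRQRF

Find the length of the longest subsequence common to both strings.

Pick X at X[1]=Y[2]; then F at X[2]=Y[4]; then Q at X[3]=Y[5]; then R at X[4]=Y[7]; then R at X[5]=Y[9]; then R at X[6]=Y[11]; then F at X[7]=Y[12]; all 7 characters appear in both, in order. dp[8][12] = 7 confirms this is the maximum.

7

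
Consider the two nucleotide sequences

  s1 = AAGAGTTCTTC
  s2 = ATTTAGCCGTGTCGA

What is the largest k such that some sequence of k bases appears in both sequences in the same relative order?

7

Pick A at s1[1]=s2[1]; then A at s1[2]=s2[5]; then G at s1[3]=s2[6]; then G at s1[5]=s2[9]; then T at s1[6]=s2[10]; then T at s1[7]=s2[12]; then C at s1[8]=s2[13]; all 7 bases appear in both, in order. dp[11][15] = 7 confirms this is the maximum.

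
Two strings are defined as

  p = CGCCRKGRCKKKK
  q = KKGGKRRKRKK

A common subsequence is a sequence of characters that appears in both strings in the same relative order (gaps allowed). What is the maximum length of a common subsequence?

6

Taking G (p #2, q #4) → R (p #5, q #7) → K (p #6, q #8) → R (p #8, q #9) → K (p #12, q #10) → K (p #13, q #11) gives a common subsequence of length 6. Since dp[13][11] = 6, nothing longer is possible.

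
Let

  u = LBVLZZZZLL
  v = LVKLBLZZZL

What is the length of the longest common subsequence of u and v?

Match L (u #1, v #4), B (u #2, v #5), L (u #4, v #6), Z (u #6, v #7), Z (u #7, v #8), Z (u #8, v #9), L (u #10, v #10) — 7 characters in the same relative order in both, and the DP table's final entry dp[10][10] is also 7, so no common subsequence is longer.

7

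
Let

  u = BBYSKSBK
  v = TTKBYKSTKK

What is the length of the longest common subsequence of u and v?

5

One common subsequence of length 5: B (u #2, v #4), Y (u #3, v #5), S (u #4, v #7), K (u #5, v #9), K (u #8, v #10), and the DP table's final entry dp[8][10] is also 5, so no common subsequence is longer.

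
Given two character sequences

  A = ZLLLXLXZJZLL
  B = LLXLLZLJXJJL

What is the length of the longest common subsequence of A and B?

Pick L (A #2, B #2), L (A #3, B #4), L (A #4, B #5), L (A #6, B #7), X (A #7, B #9), J (A #9, B #11), L (A #12, B #12); all 7 characters appear in both, in order. The LCS DP gives dp[12][12] = 7, so this is optimal.

7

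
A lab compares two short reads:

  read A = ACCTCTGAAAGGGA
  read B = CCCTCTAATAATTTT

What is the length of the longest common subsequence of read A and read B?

9

Taking C at read A[2]=read B[2] → C at read A[3]=read B[3] → T at read A[4]=read B[4] → C at read A[5]=read B[5] → T at read A[6]=read B[6] → A at read A[8]=read B[7] → A at read A[9]=read B[8] → A at read A[10]=read B[10] → A at read A[14]=read B[11] gives a common subsequence of length 9, and the DP table's final entry dp[14][15] is also 9, so no common subsequence is longer.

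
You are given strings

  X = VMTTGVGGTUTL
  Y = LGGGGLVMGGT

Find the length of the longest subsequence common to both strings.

Taking V at X[1]=Y[7]; then M at X[2]=Y[8]; then G at X[7]=Y[9]; then G at X[8]=Y[10]; then T at X[11]=Y[11] gives a common subsequence of length 5. The LCS DP gives dp[12][11] = 5, so this is optimal.

5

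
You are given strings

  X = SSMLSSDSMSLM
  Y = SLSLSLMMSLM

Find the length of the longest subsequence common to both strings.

8

Taking S [1,1], S [2,3], L [4,4], S [5,5], M [9,8], S [10,9], L [11,10], M [12,11] gives a common subsequence of length 8, and the DP table's final entry dp[12][11] is also 8, so no common subsequence is longer.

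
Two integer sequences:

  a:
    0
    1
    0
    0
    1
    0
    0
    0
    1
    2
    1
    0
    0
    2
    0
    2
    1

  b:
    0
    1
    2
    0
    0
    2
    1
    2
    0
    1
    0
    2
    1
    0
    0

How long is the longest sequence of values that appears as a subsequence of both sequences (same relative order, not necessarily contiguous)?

Taking 0 at a[1]=b[1], 1 at a[2]=b[2], 0 at a[3]=b[4], 0 at a[4]=b[5], 1 at a[5]=b[7], 0 at a[6]=b[9], 0 at a[8]=b[11], 2 at a[10]=b[12], 1 at a[11]=b[13], 0 at a[13]=b[14], 0 at a[15]=b[15] gives a common subsequence of length 11. Since dp[17][15] = 11, nothing longer is possible.

11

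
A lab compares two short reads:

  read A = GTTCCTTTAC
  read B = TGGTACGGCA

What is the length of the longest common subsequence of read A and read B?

5

Taking G at read A[1]=read B[3] → T at read A[2]=read B[4] → C at read A[4]=read B[6] → C at read A[5]=read B[9] → A at read A[9]=read B[10] gives a common subsequence of length 5. dp[10][10] = 5 confirms this is the maximum.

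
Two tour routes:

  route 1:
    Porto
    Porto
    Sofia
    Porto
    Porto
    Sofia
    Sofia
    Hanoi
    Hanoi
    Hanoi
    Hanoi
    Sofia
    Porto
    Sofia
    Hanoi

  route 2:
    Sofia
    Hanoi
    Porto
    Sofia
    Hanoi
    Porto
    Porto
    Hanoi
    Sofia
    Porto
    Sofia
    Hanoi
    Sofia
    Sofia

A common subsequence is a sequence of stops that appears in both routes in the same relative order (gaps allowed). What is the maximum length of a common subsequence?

9

Match Porto (route 1 #2, route 2 #3), Sofia (route 1 #3, route 2 #4), Porto (route 1 #4, route 2 #6), Porto (route 1 #5, route 2 #7), Sofia (route 1 #6, route 2 #9), Sofia (route 1 #7, route 2 #11), Hanoi (route 1 #11, route 2 #12), Sofia (route 1 #12, route 2 #13), Sofia (route 1 #14, route 2 #14) — 9 stops in the same relative order in both. Since dp[15][14] = 9, nothing longer is possible.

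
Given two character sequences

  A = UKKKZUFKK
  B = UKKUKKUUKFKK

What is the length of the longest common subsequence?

8

Taking U (A #1, B #1), K (A #2, B #3), K (A #3, B #5), K (A #4, B #6), U (A #6, B #8), F (A #7, B #10), K (A #8, B #11), K (A #9, B #12) gives a common subsequence of length 8. dp[9][12] = 8 confirms this is the maximum.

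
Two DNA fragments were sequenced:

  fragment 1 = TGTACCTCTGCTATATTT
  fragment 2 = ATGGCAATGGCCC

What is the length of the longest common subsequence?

One common subsequence of length 7: T at fragment 1[1]=fragment 2[2] → G at fragment 1[2]=fragment 2[3] → G at fragment 1[10]=fragment 2[4] → C at fragment 1[11]=fragment 2[5] → A at fragment 1[13]=fragment 2[6] → A at fragment 1[15]=fragment 2[7] → T at fragment 1[16]=fragment 2[8], and the DP table's final entry dp[18][13] is also 7, so no common subsequence is longer.

7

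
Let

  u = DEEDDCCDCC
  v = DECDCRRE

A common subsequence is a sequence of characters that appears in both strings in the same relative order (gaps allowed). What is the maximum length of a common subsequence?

One common subsequence of length 5: D (u #1, v #1), E (u #3, v #2), C (u #7, v #3), D (u #8, v #4), C (u #9, v #5). The LCS DP gives dp[10][8] = 5, so this is optimal.

5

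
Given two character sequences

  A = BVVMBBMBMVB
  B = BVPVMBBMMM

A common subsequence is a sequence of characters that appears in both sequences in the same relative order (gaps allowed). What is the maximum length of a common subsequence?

Pick B [1,1], V [2,2], V [3,4], M [4,5], B [5,6], B [6,7], M [7,9], M [9,10]; all 8 characters appear in both, in order. Since dp[11][10] = 8, nothing longer is possible.

8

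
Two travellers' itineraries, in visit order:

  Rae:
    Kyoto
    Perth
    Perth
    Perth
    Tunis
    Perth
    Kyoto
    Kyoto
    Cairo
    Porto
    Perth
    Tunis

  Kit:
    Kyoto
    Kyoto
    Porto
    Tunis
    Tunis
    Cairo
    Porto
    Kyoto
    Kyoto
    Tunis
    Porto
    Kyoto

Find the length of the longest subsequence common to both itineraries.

5

Match Kyoto (Rae #1, Kit #2); then Tunis (Rae #5, Kit #5); then Kyoto (Rae #7, Kit #8); then Kyoto (Rae #8, Kit #9); then Porto (Rae #10, Kit #11) — 5 stops in the same relative order in both, and the DP table's final entry dp[12][12] is also 5, so no common subsequence is longer.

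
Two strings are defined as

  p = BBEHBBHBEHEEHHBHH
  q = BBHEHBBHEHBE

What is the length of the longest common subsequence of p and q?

Match B [1,1], B [2,2], E [3,4], H [4,5], B [5,6], B [6,7], H [7,8], E [9,9], H [10,10], E [12,12] — 10 characters in the same relative order in both. Since dp[17][12] = 10, nothing longer is possible.

10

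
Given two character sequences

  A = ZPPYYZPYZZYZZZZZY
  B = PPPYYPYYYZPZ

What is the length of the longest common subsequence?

Match P [2,2] → P [3,3] → Y [4,4] → Y [5,5] → P [7,6] → Y [8,8] → Y [11,9] → Z [12,10] → Z [16,12] — 9 characters in the same relative order in both. The LCS DP gives dp[17][12] = 9, so this is optimal.

9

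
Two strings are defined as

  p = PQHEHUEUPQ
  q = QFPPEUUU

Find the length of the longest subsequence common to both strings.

Let dp[i][j] be the LCS length of the first i characters of p and the first j characters of q. dp[i][j] = dp[i-1][j-1]+1 when the i-th and j-th characters match, else max(dp[i-1][j], dp[i][j-1]).
    ·  Q  F  P  P  E  U  U  U
 ·  0  0  0  0  0  0  0  0  0
 P  0  0  0  1  1  1  1  1  1
 Q  0  1  1  1  1  1  1  1  1
 H  0  1  1  1  1  1  1  1  1
 E  0  1  1  1  1  2  2  2  2
 H  0  1  1  1  1  2  2  2  2
 U  0  1  1  1  1  2  3  3  3
 E  0  1  1  1  1  2  3  3  3
 U  0  1  1  1  1  2  3  4  4
 P  0  1  1  2  2  2  3  4  4
 Q  0  1  1  2  2  2  3  4  4
dp[10][8] = 4. One LCS (by backtracking along matches): PEUU.

4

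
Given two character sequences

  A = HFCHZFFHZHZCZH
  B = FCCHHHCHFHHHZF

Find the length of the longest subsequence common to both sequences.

Pick H (A #1, B #6), C (A #3, B #7), H (A #4, B #8), F (A #6, B #9), H (A #8, B #11), H (A #10, B #12), Z (A #11, B #13); all 7 characters appear in both, in order. Since dp[14][14] = 7, nothing longer is possible.

7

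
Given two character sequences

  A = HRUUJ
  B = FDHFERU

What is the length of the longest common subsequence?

3

Pick H at A[1]=B[3], then R at A[2]=B[6], then U at A[4]=B[7]; all 3 characters appear in both, in order. dp[5][7] = 3 confirms this is the maximum.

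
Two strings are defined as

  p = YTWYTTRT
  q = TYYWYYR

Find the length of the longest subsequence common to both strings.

Let dp[i][j] be the LCS length of the first i characters of p and the first j characters of q. dp[i][j] = dp[i-1][j-1]+1 when the i-th and j-th characters match, else max(dp[i-1][j], dp[i][j-1]).
    ·  T  Y  Y  W  Y  Y  R
 ·  0  0  0  0  0  0  0  0
 Y  0  0  1  1  1  1  1  1
 T  0  1  1  1  1  1  1  1
 W  0  1  1  1  2  2  2  2
 Y  0  1  2  2  2  3  3  3
 T  0  1  2  2  2  3  3  3
 T  0  1  2  2  2  3  3  3
 R  0  1  2  2  2  3  3  4
 T  0  1  2  2  2  3  3  4
dp[8][7] = 4. One LCS (by backtracking along matches): YWYR.

4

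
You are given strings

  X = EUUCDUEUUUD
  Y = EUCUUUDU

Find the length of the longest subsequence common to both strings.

7

Let dp[i][j] be the LCS length of the first i characters of X and the first j characters of Y. dp[i][j] = dp[i-1][j-1]+1 when the i-th and j-th characters match, else max(dp[i-1][j], dp[i][j-1]).
    ·  E  U  C  U  U  U  D  U
 ·  0  0  0  0  0  0  0  0  0
 E  0  1  1  1  1  1  1  1  1
 U  0  1  2  2  2  2  2  2  2
 U  0  1  2  2  3  3  3  3  3
 C  0  1  2  3  3  3  3  3  3
 D  0  1  2  3  3  3  3  4  4
 U  0  1  2  3  4  4  4  4  5
 E  0  1  2  3  4  4  4  4  5
 U  0  1  2  3  4  5  5  5  5
 U  0  1  2  3  4  5  6  6  6
 U  0  1  2  3  4  5  6  6  7
 D  0  1  2  3  4  5  6  7  7
dp[11][8] = 7. One LCS (by backtracking along matches): EUCUUUU.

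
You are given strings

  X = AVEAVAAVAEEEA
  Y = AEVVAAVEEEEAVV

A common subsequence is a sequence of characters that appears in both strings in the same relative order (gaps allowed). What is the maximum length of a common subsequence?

Taking A at X[1]=Y[1], V at X[2]=Y[3], V at X[5]=Y[4], A at X[6]=Y[5], A at X[7]=Y[6], V at X[8]=Y[7], E at X[10]=Y[9], E at X[11]=Y[10], E at X[12]=Y[11], A at X[13]=Y[12] gives a common subsequence of length 10, and the DP table's final entry dp[13][14] is also 10, so no common subsequence is longer.

10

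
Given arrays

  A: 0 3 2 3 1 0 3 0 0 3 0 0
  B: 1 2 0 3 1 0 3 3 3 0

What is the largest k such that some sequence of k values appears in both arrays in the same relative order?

Let dp[i][j] be the LCS length of the first i values of A and the first j values of B. dp[i][j] = dp[i-1][j-1]+1 when the i-th and j-th values match, else max(dp[i-1][j], dp[i][j-1]).
    ·  1  2  0  3  1  0  3  3  3  0
 ·  0  0  0  0  0  0  0  0  0  0  0
 0  0  0  0  1  1  1  1  1  1  1  1
 3  0  0  0  1  2  2  2  2  2  2  2
 2  0  0  1  1  2  2  2  2  2  2  2
 3  0  0  1  1  2  2  2  3  3  3  3
 1  0  1  1  1  2  3  3  3  3  3  3
 0  0  1  1  2  2  3  4  4  4  4  4
 3  0  1  1  2  3  3  4  5  5  5  5
 0  0  1  1  2  3  3  4  5  5  5  6
 0  0  1  1  2  3  3  4  5  5  5  6
 3  0  1  1  2  3  3  4  5  6  6  6
 0  0  1  1  2  3  3  4  5  6  6  7
 0  0  1  1  2  3  3  4  5  6  6  7
dp[12][10] = 7. One LCS (by backtracking along matches): 0, 3, 1, 0, 3, 3, 0.

7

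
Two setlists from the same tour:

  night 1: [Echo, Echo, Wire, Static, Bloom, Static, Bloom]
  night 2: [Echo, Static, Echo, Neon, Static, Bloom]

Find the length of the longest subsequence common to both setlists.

Match Echo [1,1] → Echo [2,3] → Static [6,5] → Bloom [7,6] — 4 songs in the same relative order in both. The LCS DP gives dp[7][6] = 4, so this is optimal.

4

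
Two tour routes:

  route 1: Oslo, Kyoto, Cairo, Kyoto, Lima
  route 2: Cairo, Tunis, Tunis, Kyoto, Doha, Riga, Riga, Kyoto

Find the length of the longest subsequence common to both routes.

Taking Kyoto [2,4]; then Kyoto [4,8] gives a common subsequence of length 2. The LCS DP gives dp[5][8] = 2, so this is optimal.

2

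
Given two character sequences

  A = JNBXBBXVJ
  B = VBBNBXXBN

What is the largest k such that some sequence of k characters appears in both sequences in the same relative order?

4

Match N [2,4], then B [3,5], then X [4,7], then B [5,8] — 4 characters in the same relative order in both. Since dp[9][9] = 4, nothing longer is possible.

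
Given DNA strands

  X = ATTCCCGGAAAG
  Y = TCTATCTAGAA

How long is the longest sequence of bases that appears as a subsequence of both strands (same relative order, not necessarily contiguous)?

6

Let dp[i][j] be the LCS length of the first i bases of X and the first j bases of Y. dp[i][j] = dp[i-1][j-1]+1 when the i-th and j-th bases match, else max(dp[i-1][j], dp[i][j-1]).
    ·  T  C  T  A  T  C  T  A  G  A  A
 ·  0  0  0  0  0  0  0  0  0  0  0  0
 A  0  0  0  0  1  1  1  1  1  1  1  1
 T  0  1  1  1  1  2  2  2  2  2  2  2
 T  0  1  1  2  2  2  2  3  3  3  3  3
 C  0  1  2  2  2  2  3  3  3  3  3  3
 C  0  1  2  2  2  2  3  3  3  3  3  3
 C  0  1  2  2  2  2  3  3  3  3  3  3
 G  0  1  2  2  2  2  3  3  3  4  4  4
 G  0  1  2  2  2  2  3  3  3  4  4  4
 A  0  1  2  2  3  3  3  3  4  4  5  5
 A  0  1  2  2  3  3  3  3  4  4  5  6
 A  0  1  2  2  3  3  3  3  4  4  5  6
 G  0  1  2  2  3  3  3  3  4  5  5  6
dp[12][11] = 6. One LCS (by backtracking along matches): ATTGAA.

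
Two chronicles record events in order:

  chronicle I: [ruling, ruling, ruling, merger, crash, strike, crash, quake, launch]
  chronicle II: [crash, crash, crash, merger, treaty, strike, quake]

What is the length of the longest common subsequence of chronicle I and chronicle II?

3

Pick merger (chronicle I #4, chronicle II #4), strike (chronicle I #6, chronicle II #6), quake (chronicle I #8, chronicle II #7); all 3 events appear in both, in order. Since dp[9][7] = 3, nothing longer is possible.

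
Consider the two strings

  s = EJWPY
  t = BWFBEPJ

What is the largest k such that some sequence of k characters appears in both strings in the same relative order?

2

Taking E (s #1, t #5) → J (s #2, t #7) gives a common subsequence of length 2. dp[5][7] = 2 confirms this is the maximum.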